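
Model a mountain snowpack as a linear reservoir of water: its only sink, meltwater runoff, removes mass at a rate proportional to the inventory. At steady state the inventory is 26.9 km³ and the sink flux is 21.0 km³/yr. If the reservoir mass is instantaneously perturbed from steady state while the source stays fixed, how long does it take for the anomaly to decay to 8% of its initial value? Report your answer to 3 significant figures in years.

For a linear reservoir the anomaly decays as exp(−t/τ) with τ = M/F = 26.9/21.0 = 1.281 yr.
exp(−t/τ) = 0.08 ⇒ t = −τ ln(0.08) = 1.281 × 2.526 = 3.235 yr.

3.24 yr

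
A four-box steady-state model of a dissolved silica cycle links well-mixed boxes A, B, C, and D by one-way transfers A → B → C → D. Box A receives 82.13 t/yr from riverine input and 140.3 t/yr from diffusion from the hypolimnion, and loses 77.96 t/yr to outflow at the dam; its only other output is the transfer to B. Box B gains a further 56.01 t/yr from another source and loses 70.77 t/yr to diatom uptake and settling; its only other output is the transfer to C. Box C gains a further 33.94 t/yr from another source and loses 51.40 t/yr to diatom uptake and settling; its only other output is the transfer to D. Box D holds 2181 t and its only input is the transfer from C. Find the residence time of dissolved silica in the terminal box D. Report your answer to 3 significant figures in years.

Box A: F(A→B) = (82.13 + 140.3) − 77.96 = 144.47 t/yr.
Box B: F(B→C) = (144.47 + 56.01) − 70.77 = 129.71 t/yr.
Box C: F(C→D) = (129.71 + 33.94) − 51.40 = 112.25 t/yr.
Box D throughput = its input = 112.25 t/yr; τ = 2181 / 112.25 = 19.43 yr.

19.4 yr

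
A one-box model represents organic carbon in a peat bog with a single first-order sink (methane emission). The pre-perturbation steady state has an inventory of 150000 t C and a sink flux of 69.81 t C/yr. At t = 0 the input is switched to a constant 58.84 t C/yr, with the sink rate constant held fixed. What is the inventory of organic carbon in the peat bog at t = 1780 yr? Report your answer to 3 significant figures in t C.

Residence time τ = M₀/F₀ = 2149 yr. The eventual steady state is M_∞ = M₀·(F₁/F₀) = 150000 × 58.84/69.81 = 126430 t C.
The anomaly ΔM(t) = M(t) − M_∞ decays as ΔM₀·e^(−t/τ) with ΔM₀ = 150000 − 126430 = 23570 t C.
At t = 1780 yr, e^(−t/τ) = e^(−0.8284) = 0.4367, so ΔM = 10290 t C and M = 126430 + 10290 = 136720 t C.

137000 t C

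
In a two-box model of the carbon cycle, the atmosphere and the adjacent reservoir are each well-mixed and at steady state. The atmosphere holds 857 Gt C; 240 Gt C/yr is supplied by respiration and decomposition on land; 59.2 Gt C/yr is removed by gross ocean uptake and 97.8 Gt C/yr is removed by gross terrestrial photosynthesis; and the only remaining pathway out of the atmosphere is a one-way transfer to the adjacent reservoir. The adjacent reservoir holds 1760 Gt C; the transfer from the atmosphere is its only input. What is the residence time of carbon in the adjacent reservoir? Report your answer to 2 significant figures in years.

21 yr

Balance the atmosphere: ΣF_in = 240.00 Gt C/yr.
Transfer to the adjacent reservoir = ΣF_in − (59.2 + 97.8) = 83.000 Gt C/yr.
At steady state the output of the adjacent reservoir equals its input, 83.000 Gt C/yr.
τ = M / F = 1760 / 83.000 = 21.20 yr.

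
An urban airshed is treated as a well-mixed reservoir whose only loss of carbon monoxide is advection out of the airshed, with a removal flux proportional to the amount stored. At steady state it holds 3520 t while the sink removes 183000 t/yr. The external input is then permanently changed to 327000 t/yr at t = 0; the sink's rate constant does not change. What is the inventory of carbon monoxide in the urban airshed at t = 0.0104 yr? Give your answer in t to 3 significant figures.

4680 t

τ = M₀/F₀ = 3520/183000 = 0.01923 yr; rate constant k = 1/τ.
New steady state M_∞ = F₁/k = F₁·τ = 327000 × 0.01923 = 6289.8 t.
M(t) = M_∞ + (M₀ − M_∞)·e^(−t/τ); t/τ = 0.0104/0.01923 = 0.5407, so e^(−t/τ) = 0.5824.
M(t) = 6289.8 − 2770 × 0.5824 = 4676.8 t.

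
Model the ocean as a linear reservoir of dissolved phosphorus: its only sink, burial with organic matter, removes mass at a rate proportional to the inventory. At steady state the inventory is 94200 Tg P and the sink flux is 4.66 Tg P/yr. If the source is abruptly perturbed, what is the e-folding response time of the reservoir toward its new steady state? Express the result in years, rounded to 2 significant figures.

For a linear reservoir the response time equals the residence time τ = M/F.
τ = 94200 / 4.66 = 20210 yr.

20000 yr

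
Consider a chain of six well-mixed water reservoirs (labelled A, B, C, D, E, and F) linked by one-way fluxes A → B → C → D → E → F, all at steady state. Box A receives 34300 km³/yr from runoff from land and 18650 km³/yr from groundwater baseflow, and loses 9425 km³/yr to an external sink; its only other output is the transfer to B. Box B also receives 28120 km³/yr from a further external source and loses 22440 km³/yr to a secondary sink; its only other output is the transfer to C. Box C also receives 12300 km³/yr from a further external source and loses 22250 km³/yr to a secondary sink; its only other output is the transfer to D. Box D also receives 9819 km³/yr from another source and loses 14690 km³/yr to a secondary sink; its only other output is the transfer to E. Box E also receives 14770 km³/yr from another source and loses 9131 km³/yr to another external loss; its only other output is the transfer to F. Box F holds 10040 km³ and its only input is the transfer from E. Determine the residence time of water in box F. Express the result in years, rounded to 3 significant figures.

Box A: F(A→B) = (34300 + 18650) − 9425 = 43525 km³/yr.
Box B: F(B→C) = (43525 + 28120) − 22440 = 49205 km³/yr.
Box C: F(C→D) = (49205 + 12300) − 22250 = 39255 km³/yr.
Box D: F(D→E) = (39255 + 9819) − 14690 = 34384 km³/yr.
Box E: F(E→F) = (34384 + 14770) − 9131 = 40023 km³/yr.
Box F throughput = its input = 40023 km³/yr; τ = 10040 / 40023 = 0.2509 yr.

0.251 yr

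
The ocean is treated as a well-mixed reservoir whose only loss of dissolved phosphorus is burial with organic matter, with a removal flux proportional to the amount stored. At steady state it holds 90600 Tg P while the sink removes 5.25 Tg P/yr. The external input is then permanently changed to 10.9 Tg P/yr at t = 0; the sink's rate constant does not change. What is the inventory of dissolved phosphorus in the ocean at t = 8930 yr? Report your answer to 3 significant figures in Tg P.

Residence time τ = M₀/F₀ = 17260 yr. The eventual steady state is M_∞ = M₀·(F₁/F₀) = 90600 × 10.9/5.25 = 188100 Tg P.
The anomaly ΔM(t) = M(t) − M_∞ decays as ΔM₀·e^(−t/τ) with ΔM₀ = 90600 − 188100 = −97500 Tg P.
At t = 8930 yr, e^(−t/τ) = e^(−0.5175) = 0.5960, so ΔM = −58110 Tg P and M = 188100 − 58110 = 129990 Tg P.

130000 Tg P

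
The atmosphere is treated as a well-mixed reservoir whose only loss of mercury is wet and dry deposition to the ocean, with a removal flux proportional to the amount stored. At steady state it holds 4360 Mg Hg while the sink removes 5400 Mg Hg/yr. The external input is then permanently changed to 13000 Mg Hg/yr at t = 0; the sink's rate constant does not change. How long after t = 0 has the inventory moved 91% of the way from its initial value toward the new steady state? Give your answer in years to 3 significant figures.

1.94 yr

τ = M₀/F₀ = 4360/5400 = 0.8074 yr.
The remaining gap fraction is e^(−t/τ); 91% covered ⇒ e^(−t/τ) = 0.0900.
t = −τ ln(0.0900) = 0.8074 × 2.408 = 1.944 yr.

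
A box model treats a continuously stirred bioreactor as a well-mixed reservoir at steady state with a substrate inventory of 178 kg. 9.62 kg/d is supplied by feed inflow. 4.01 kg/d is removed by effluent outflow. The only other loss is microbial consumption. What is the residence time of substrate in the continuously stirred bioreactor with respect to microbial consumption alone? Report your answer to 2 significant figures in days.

32 d

At steady state ΣF_in = ΣF_out.
ΣF_in = 9.6200 kg/d.
Microbial consumption flux = ΣF_in − (4.01) = 9.6200 − 4.010 = 5.610 kg/d.
τ = M / F = 178 / 5.610 = 31.73 d.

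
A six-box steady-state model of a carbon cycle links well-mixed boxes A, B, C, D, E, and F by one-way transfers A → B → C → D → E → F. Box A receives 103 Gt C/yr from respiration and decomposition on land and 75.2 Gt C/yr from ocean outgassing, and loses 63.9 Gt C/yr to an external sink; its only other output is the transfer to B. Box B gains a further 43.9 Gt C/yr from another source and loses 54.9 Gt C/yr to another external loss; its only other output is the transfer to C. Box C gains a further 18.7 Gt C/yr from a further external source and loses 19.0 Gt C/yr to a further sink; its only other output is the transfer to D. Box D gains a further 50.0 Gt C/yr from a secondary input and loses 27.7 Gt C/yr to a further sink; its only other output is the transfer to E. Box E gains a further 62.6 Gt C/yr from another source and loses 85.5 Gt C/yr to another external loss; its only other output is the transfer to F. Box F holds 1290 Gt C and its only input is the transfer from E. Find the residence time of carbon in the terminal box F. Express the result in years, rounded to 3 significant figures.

Box A: F(A→B) = (103 + 75.2) − 63.9 = 114.30 Gt C/yr.
Box B: F(B→C) = (114.30 + 43.9) − 54.9 = 103.30 Gt C/yr.
Box C: F(C→D) = (103.30 + 18.7) − 19.0 = 103.00 Gt C/yr.
Box D: F(D→E) = (103.00 + 50.0) − 27.7 = 125.30 Gt C/yr.
Box E: F(E→F) = (125.30 + 62.6) − 85.5 = 102.40 Gt C/yr.
Box F throughput = its input = 102.40 Gt C/yr; τ = 1290 / 102.40 = 12.60 yr.

12.6 yr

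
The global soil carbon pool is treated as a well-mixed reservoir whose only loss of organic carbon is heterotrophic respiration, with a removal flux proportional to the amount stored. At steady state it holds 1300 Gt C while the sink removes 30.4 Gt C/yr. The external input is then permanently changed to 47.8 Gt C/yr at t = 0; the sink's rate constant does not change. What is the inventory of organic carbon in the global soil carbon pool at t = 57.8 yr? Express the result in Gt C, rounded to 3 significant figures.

1850 Gt C

The sink rate constant is k = F₀/M₀ = 30.4/1300 = 0.02338 yr⁻¹.
Solving dM/dt = F₁ − kM with M(0) = M₀ gives M(t) = F₁/k + (M₀ − F₁/k)·e^(−kt).
F₁/k = 47.8/0.02338 = 2044.1 Gt C; kt = 0.02338 × 57.8 = 1.352, e^(−kt) = 0.2588.
M(57.8) = 2044.1 + (1300 − 2044.1) × 0.2588 = 2044.1 − 192.6 = 1851.5 Gt C.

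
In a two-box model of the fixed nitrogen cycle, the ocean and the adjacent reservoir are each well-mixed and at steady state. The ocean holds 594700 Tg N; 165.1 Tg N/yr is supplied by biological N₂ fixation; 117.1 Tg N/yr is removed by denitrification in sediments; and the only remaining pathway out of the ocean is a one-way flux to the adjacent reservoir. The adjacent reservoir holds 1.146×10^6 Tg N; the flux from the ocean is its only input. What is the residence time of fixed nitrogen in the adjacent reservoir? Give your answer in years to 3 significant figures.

Balance the ocean: ΣF_in = 165.10 Tg N/yr.
Flux to the adjacent reservoir = ΣF_in − (117.1) = 48.000 Tg N/yr.
At steady state the output of the adjacent reservoir equals its input, 48.000 Tg N/yr.
τ = M / F = 1.146×10^6 / 48.000 = 23880 yr.

23900 yr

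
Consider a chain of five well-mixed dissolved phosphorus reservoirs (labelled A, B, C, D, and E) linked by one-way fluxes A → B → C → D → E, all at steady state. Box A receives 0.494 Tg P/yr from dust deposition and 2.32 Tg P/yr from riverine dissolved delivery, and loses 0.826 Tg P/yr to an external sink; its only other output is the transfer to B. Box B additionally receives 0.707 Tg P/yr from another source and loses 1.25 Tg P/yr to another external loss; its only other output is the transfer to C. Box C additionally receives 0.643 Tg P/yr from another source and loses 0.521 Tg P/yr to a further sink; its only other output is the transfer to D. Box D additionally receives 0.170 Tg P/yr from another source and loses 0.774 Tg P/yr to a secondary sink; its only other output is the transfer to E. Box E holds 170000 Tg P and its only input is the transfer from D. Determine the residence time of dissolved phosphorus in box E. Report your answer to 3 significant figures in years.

177000 yr

Box A: F(A→B) = (0.494 + 2.32) − 0.826 = 1.9880 Tg P/yr.
Box B: F(B→C) = (1.9880 + 0.707) − 1.25 = 1.4450 Tg P/yr.
Box C: F(C→D) = (1.4450 + 0.643) − 0.521 = 1.5670 Tg P/yr.
Box D: F(D→E) = (1.5670 + 0.170) − 0.774 = 0.96300 Tg P/yr.
Box E throughput = its input = 0.96300 Tg P/yr; τ = 170000 / 0.96300 = 176500 yr.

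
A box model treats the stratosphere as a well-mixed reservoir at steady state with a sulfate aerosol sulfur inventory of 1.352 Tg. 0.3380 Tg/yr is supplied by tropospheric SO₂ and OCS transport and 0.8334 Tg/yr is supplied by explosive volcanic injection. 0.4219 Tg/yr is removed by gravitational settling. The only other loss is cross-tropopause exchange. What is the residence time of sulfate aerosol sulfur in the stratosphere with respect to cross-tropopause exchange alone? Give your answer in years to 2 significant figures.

1.8 yr

At steady state ΣF_in = ΣF_out.
ΣF_in = 0.3380 + 0.8334 = 1.1714 Tg/yr.
Cross-tropopause exchange flux = ΣF_in − (0.4219) = 1.1714 − 0.4219 = 0.7495 Tg/yr.
τ = M / F = 1.352 / 0.7495 = 1.804 yr.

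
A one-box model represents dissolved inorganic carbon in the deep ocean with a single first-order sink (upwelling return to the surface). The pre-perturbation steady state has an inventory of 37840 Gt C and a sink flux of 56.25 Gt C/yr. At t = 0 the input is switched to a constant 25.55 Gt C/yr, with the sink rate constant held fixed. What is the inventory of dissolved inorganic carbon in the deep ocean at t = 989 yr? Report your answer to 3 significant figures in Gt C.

τ = M₀/F₀ = 37840/56.25 = 672.7 yr; rate constant k = 1/τ.
New steady state M_∞ = F₁/k = F₁·τ = 25.55 × 672.7 = 17188 Gt C.
M(t) = M_∞ + (M₀ − M_∞)·e^(−t/τ); t/τ = 989/672.7 = 1.470, so e^(−t/τ) = 0.2299.
M(t) = 17188 + 20650 × 0.2299 = 21935 Gt C.

21900 Gt C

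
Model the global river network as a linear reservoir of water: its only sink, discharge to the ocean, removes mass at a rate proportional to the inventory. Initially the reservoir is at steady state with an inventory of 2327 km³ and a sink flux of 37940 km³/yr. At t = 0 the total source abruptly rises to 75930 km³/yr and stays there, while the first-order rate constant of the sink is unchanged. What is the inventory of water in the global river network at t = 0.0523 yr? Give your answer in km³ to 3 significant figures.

3660 km³

Residence time τ = M₀/F₀ = 0.06133 yr. The eventual steady state is M_∞ = M₀·(F₁/F₀) = 2327 × 75930/37940 = 4657.1 km³.
The anomaly ΔM(t) = M(t) − M_∞ decays as ΔM₀·e^(−t/τ) with ΔM₀ = 2327 − 4657.1 = −2330 km³.
At t = 0.0523 yr, e^(−t/τ) = e^(−0.8527) = 0.4263, so ΔM = −993.2 km³ and M = 4657.1 − 993.2 = 3663.9 km³.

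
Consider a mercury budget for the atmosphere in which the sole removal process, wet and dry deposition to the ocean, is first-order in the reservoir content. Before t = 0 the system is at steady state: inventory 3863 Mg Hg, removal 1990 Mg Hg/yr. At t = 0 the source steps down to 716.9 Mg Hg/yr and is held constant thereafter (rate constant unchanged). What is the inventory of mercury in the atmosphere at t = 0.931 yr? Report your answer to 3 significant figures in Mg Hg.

The sink rate constant is k = F₀/M₀ = 1990/3863 = 0.5151 yr⁻¹.
Solving dM/dt = F₁ − kM with M(0) = M₀ gives M(t) = F₁/k + (M₀ − F₁/k)·e^(−kt).
F₁/k = 716.9/0.5151 = 1391.7 Mg Hg; kt = 0.5151 × 0.931 = 0.4796, e^(−kt) = 0.6190.
M(0.931) = 1391.7 + (3863 − 1391.7) × 0.6190 = 1391.7 + 1530 = 2921.5 Mg Hg.

2920 Mg Hg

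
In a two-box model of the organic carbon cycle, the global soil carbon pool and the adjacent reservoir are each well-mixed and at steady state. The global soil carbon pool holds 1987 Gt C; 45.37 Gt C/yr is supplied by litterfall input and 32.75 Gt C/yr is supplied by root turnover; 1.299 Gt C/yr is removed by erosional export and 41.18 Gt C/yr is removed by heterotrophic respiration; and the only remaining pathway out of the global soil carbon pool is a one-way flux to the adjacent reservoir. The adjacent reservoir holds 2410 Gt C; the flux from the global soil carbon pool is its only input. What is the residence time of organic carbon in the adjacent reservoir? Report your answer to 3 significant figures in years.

67.6 yr

Balance the global soil carbon pool: ΣF_in = 45.37 + 32.75 = 78.120 Gt C/yr.
Flux to the adjacent reservoir = ΣF_in − (1.299 + 41.18) = 35.641 Gt C/yr.
At steady state the output of the adjacent reservoir equals its input, 35.641 Gt C/yr.
τ = M / F = 2410 / 35.641 = 67.62 yr.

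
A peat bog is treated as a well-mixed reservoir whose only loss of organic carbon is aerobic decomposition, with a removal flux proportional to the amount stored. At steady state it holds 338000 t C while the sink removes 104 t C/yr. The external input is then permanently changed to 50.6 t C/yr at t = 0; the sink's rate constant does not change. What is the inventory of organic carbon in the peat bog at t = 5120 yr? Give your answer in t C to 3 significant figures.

200000 t C

The sink rate constant is k = F₀/M₀ = 104/338000 = 0.0003077 yr⁻¹.
Solving dM/dt = F₁ − kM with M(0) = M₀ gives M(t) = F₁/k + (M₀ − F₁/k)·e^(−kt).
F₁/k = 50.6/0.0003077 = 164450 t C; kt = 0.0003077 × 5120 = 1.575, e^(−kt) = 0.2069.
M(5120) = 164450 + (338000 − 164450) × 0.2069 = 164450 + 35910 = 200360 t C.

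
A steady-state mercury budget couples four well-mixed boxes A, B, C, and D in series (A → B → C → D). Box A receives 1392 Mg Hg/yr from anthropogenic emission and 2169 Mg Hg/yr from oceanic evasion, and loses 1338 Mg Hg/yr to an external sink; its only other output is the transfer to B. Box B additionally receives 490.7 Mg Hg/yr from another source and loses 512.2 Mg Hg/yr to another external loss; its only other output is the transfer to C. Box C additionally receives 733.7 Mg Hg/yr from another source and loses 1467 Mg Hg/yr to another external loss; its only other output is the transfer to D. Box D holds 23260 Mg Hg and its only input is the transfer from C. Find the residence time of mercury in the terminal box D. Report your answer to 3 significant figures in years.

Box A: F(A→B) = (1392 + 2169) − 1338 = 2223.0 Mg Hg/yr.
Box B: F(B→C) = (2223.0 + 490.7) − 512.2 = 2201.5 Mg Hg/yr.
Box C: F(C→D) = (2201.5 + 733.7) − 1467 = 1468.2 Mg Hg/yr.
Box D throughput = its input = 1468.2 Mg Hg/yr; τ = 23260 / 1468.2 = 15.84 yr.

15.8 yr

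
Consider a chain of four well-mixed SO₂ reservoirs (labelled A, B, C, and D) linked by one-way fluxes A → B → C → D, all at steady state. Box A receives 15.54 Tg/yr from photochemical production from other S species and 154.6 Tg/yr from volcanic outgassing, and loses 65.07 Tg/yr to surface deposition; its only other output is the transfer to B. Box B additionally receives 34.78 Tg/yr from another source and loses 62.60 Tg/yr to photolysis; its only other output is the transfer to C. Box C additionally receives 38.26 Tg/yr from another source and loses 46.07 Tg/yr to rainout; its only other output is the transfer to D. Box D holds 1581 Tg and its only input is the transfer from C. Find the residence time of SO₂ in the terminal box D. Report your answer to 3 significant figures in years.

22.8 yr

Box A: F(A→B) = (15.54 + 154.6) − 65.07 = 105.07 Tg/yr.
Box B: F(B→C) = (105.07 + 34.78) − 62.60 = 77.250 Tg/yr.
Box C: F(C→D) = (77.250 + 38.26) − 46.07 = 69.440 Tg/yr.
Box D throughput = its input = 69.440 Tg/yr; τ = 1581 / 69.440 = 22.77 yr.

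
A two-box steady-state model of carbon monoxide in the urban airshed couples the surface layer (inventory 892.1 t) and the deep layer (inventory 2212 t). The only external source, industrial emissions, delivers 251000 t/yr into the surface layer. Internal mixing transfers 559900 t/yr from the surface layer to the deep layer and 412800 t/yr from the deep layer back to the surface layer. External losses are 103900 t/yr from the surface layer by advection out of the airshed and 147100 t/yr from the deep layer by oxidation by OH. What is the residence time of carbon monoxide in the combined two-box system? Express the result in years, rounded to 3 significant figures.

Residence time in the combined system uses the total inventory and the total *external* removal — internal exchanges between the two boxes cancel.
M_total = 892.1 + 2212 = 3104.1 t.
ΣF_external_out = 103900 + 147100 = 251000 t/yr.
τ = M_total / ΣF_ext = 3104.1 / 251000 = 0.01237 yr.

0.0124 yr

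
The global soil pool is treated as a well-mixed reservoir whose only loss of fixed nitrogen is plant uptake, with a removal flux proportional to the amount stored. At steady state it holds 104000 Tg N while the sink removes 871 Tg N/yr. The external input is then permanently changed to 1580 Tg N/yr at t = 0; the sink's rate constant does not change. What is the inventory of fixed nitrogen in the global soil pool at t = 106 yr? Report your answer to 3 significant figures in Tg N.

Residence time τ = M₀/F₀ = 119.4 yr. The eventual steady state is M_∞ = M₀·(F₁/F₀) = 104000 × 1580/871 = 188660 Tg N.
The anomaly ΔM(t) = M(t) − M_∞ decays as ΔM₀·e^(−t/τ) with ΔM₀ = 104000 − 188660 = −84660 Tg N.
At t = 106 yr, e^(−t/τ) = e^(−0.8877) = 0.4116, so ΔM = −34840 Tg N and M = 188660 − 34840 = 153810 Tg N.

154000 Tg N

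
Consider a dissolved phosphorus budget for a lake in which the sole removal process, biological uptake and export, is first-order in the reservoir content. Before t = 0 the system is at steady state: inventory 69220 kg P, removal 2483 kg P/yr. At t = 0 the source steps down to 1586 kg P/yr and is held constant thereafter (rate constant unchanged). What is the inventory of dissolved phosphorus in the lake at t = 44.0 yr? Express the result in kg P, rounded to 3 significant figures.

The sink rate constant is k = F₀/M₀ = 2483/69220 = 0.03587 yr⁻¹.
Solving dM/dt = F₁ − kM with M(0) = M₀ gives M(t) = F₁/k + (M₀ − F₁/k)·e^(−kt).
F₁/k = 1586/0.03587 = 44214 kg P; kt = 0.03587 × 44.0 = 1.578, e^(−kt) = 0.2063.
M(44.0) = 44214 + (69220 − 44214) × 0.2063 = 44214 + 5159 = 49373 kg P.

49400 kg P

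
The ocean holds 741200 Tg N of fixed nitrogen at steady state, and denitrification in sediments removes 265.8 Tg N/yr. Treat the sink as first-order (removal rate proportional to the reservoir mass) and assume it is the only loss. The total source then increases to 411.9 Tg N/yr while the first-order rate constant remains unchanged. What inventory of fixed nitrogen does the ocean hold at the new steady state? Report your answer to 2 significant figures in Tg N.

Rate constant k = F/M = 265.8 / 741200 = 0.0003586 yr⁻¹.
At the new steady state, source = k·M_new ⇒ M_new = 411.9 / 0.0003586 = 1.149×10^6 Tg N.
(Equivalently M_new = M × F_new/F_old = 741200 × 411.9/265.8.)

1.1×10^6 Tg N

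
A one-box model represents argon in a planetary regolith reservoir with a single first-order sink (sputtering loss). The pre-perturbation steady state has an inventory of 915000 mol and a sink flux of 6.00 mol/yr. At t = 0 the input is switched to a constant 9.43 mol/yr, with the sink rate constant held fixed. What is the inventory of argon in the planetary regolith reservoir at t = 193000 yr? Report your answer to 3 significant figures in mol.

τ = M₀/F₀ = 915000/6.00 = 152500 yr; rate constant k = 1/τ.
New steady state M_∞ = F₁/k = F₁·τ = 9.43 × 152500 = 1.4381×10^6 mol.
M(t) = M_∞ + (M₀ − M_∞)·e^(−t/τ); t/τ = 193000/152500 = 1.266, so e^(−t/τ) = 0.2821.
M(t) = 1.4381×10^6 − 523100 × 0.2821 = 1.2905×10^6 mol.

1.29×10^6 mol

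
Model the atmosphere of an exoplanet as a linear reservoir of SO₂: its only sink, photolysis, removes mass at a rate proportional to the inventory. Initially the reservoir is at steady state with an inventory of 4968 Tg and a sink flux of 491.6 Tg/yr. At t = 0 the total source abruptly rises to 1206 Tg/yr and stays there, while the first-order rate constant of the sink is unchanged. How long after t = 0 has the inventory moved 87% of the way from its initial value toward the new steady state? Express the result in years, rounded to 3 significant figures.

τ = M₀/F₀ = 4968/491.6 = 10.11 yr.
The remaining gap fraction is e^(−t/τ); 87% covered ⇒ e^(−t/τ) = 0.130.
t = −τ ln(0.130) = 10.11 × 2.040 = 20.62 yr.

20.6 yr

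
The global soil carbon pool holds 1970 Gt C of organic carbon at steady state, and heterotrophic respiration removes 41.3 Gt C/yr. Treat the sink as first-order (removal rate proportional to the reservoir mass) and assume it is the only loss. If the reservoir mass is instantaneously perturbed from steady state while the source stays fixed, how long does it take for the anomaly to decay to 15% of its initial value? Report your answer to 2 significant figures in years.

For a linear reservoir the anomaly decays as exp(−t/τ) with τ = M/F = 1970/41.3 = 47.70 yr.
exp(−t/τ) = 0.15 ⇒ t = −τ ln(0.15) = 47.70 × 1.897 = 90.49 yr.

90 yr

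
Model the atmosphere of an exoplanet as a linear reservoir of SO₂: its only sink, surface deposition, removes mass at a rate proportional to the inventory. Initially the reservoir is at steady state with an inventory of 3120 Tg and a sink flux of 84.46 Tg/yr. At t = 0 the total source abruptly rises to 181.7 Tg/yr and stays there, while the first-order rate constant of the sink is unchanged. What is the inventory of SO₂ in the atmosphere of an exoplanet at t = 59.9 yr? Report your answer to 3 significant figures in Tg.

τ = M₀/F₀ = 3120/84.46 = 36.94 yr; rate constant k = 1/τ.
New steady state M_∞ = F₁/k = F₁·τ = 181.7 × 36.94 = 6712.1 Tg.
M(t) = M_∞ + (M₀ − M_∞)·e^(−t/τ); t/τ = 59.9/36.94 = 1.622, so e^(−t/τ) = 0.1976.
M(t) = 6712.1 − 3592 × 0.1976 = 6002.3 Tg.

6000 Tg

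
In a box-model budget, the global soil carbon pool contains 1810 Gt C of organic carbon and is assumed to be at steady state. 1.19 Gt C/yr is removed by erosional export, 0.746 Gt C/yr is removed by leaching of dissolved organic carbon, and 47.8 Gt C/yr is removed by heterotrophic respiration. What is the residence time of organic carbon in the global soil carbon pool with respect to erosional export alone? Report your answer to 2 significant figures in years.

1500 yr

Residence time with respect to a single sink: τ = M / F_sink.
τ = 1810 / 1.19 = 1521 yr.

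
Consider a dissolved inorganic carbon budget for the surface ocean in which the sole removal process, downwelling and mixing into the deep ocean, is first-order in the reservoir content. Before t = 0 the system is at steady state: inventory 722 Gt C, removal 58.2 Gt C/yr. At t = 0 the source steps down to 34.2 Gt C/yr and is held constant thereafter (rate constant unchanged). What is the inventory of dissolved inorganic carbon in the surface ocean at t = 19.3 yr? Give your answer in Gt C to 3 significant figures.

Residence time τ = M₀/F₀ = 12.41 yr. The eventual steady state is M_∞ = M₀·(F₁/F₀) = 722 × 34.2/58.2 = 424.27 Gt C.
The anomaly ΔM(t) = M(t) − M_∞ decays as ΔM₀·e^(−t/τ) with ΔM₀ = 722 − 424.27 = 297.7 Gt C.
At t = 19.3 yr, e^(−t/τ) = e^(−1.556) = 0.2110, so ΔM = 62.83 Gt C and M = 424.27 + 62.83 = 487.10 Gt C.

487 Gt C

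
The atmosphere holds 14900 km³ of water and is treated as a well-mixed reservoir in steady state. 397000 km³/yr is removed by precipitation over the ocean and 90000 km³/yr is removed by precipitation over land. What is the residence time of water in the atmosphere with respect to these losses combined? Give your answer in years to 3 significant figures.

0.0306 yr

Total removal = 397000 + 90000 = 487000 km³/yr.
τ = M / ΣF_out = 14900 / 487000 = 0.03060 yr.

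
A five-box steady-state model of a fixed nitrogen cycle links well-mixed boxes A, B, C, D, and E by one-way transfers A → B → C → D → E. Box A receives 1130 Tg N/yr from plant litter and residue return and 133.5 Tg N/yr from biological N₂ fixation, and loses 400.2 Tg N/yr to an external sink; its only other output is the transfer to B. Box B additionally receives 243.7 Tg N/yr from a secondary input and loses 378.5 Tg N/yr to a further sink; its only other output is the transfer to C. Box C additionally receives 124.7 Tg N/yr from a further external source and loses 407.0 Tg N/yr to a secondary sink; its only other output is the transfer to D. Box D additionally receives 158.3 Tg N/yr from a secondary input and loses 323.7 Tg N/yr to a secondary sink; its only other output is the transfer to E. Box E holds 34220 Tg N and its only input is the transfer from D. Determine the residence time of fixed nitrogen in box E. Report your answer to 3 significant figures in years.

Box A: F(A→B) = (1130 + 133.5) − 400.2 = 863.30 Tg N/yr.
Box B: F(B→C) = (863.30 + 243.7) − 378.5 = 728.50 Tg N/yr.
Box C: F(C→D) = (728.50 + 124.7) − 407.0 = 446.20 Tg N/yr.
Box D: F(D→E) = (446.20 + 158.3) − 323.7 = 280.80 Tg N/yr.
Box E throughput = its input = 280.80 Tg N/yr; τ = 34220 / 280.80 = 121.9 yr.

122 yr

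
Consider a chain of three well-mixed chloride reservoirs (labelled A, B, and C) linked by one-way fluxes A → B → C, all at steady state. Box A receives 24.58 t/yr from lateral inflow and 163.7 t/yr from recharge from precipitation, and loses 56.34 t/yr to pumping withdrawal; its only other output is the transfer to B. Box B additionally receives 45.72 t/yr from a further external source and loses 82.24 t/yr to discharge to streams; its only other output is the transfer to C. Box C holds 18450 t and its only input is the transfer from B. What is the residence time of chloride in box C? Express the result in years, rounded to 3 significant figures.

Box A: F(A→B) = (24.58 + 163.7) − 56.34 = 131.94 t/yr.
Box B: F(B→C) = (131.94 + 45.72) − 82.24 = 95.420 t/yr.
Box C throughput = its input = 95.420 t/yr; τ = 18450 / 95.420 = 193.4 yr.

193 yr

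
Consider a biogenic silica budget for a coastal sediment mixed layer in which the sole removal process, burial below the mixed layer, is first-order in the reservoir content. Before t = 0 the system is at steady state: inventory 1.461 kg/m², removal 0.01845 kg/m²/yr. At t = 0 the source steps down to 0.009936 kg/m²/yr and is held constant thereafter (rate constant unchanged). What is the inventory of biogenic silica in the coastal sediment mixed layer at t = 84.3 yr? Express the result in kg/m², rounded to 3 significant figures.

1.02 kg/m²

τ = M₀/F₀ = 1.461/0.01845 = 79.19 yr; rate constant k = 1/τ.
New steady state M_∞ = F₁/k = F₁·τ = 0.009936 × 79.19 = 0.78680 kg/m².
M(t) = M_∞ + (M₀ − M_∞)·e^(−t/τ); t/τ = 84.3/79.19 = 1.065, so e^(−t/τ) = 0.3449.
M(t) = 0.78680 + 0.6742 × 0.3449 = 1.0193 kg/m².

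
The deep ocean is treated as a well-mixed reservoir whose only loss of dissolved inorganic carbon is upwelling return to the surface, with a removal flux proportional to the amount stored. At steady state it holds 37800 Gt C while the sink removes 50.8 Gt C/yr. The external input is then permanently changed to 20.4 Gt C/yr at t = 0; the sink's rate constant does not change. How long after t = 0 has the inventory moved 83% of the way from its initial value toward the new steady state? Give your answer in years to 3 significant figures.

τ = M₀/F₀ = 37800/50.8 = 744.1 yr.
The remaining gap fraction is e^(−t/τ); 83% covered ⇒ e^(−t/τ) = 0.170.
t = −τ ln(0.170) = 744.1 × 1.772 = 1319 yr.

1320 yr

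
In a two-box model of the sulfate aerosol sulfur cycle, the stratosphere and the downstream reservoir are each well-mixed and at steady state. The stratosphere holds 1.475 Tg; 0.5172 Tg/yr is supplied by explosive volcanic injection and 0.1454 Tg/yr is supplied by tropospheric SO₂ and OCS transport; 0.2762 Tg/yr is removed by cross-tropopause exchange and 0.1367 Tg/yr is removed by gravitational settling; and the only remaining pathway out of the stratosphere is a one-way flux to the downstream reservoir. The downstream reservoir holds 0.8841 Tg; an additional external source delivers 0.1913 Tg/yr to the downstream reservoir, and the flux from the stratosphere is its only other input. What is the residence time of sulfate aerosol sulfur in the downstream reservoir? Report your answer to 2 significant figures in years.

2.0 yr

Balance the stratosphere: ΣF_in = 0.5172 + 0.1454 = 0.66260 Tg/yr.
Flux to the downstream reservoir = ΣF_in − (0.2762 + 0.1367) = 0.24970 Tg/yr.
Total input to the downstream reservoir = 0.24970 + 0.1913 = 0.44100 Tg/yr; at steady state this equals its total output.
τ = M / F = 0.8841 / 0.44100 = 2.005 yr.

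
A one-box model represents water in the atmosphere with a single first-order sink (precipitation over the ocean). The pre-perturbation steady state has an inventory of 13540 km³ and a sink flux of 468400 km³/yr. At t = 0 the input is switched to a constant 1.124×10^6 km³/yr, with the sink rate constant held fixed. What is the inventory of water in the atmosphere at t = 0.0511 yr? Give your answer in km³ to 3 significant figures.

29300 km³

The sink rate constant is k = F₀/M₀ = 468400/13540 = 34.59 yr⁻¹.
Solving dM/dt = F₁ − kM with M(0) = M₀ gives M(t) = F₁/k + (M₀ − F₁/k)·e^(−kt).
F₁/k = 1.124×10^6/34.59 = 32491 km³; kt = 34.59 × 0.0511 = 1.768, e^(−kt) = 0.1707.
M(0.0511) = 32491 + (13540 − 32491) × 0.1707 = 32491 − 3235 = 29256 km³.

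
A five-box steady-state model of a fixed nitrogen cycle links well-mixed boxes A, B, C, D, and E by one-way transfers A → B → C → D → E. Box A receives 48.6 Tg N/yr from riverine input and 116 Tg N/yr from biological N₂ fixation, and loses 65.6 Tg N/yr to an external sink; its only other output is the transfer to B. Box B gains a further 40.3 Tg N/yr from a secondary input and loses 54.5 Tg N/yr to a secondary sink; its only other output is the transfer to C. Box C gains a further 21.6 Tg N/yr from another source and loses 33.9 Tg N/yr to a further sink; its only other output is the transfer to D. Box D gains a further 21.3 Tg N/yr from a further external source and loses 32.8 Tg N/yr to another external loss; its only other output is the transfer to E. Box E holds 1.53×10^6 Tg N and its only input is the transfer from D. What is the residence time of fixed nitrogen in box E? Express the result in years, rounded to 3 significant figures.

25100 yr

Box A: F(A→B) = (48.6 + 116) − 65.6 = 99.000 Tg N/yr.
Box B: F(B→C) = (99.000 + 40.3) − 54.5 = 84.800 Tg N/yr.
Box C: F(C→D) = (84.800 + 21.6) − 33.9 = 72.500 Tg N/yr.
Box D: F(D→E) = (72.500 + 21.3) − 32.8 = 61.000 Tg N/yr.
Box E throughput = its input = 61.000 Tg N/yr; τ = 1.53×10^6 / 61.000 = 25080 yr.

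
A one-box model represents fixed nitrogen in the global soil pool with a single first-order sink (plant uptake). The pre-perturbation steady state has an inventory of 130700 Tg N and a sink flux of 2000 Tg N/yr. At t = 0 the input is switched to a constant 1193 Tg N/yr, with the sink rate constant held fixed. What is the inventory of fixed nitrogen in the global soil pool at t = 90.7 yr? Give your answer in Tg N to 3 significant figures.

91100 Tg N

The sink rate constant is k = F₀/M₀ = 2000/130700 = 0.01530 yr⁻¹.
Solving dM/dt = F₁ − kM with M(0) = M₀ gives M(t) = F₁/k + (M₀ − F₁/k)·e^(−kt).
F₁/k = 1193/0.01530 = 77963 Tg N; kt = 0.01530 × 90.7 = 1.388, e^(−kt) = 0.2496.
M(90.7) = 77963 + (130700 − 77963) × 0.2496 = 77963 + 13160 = 91126 Tg N.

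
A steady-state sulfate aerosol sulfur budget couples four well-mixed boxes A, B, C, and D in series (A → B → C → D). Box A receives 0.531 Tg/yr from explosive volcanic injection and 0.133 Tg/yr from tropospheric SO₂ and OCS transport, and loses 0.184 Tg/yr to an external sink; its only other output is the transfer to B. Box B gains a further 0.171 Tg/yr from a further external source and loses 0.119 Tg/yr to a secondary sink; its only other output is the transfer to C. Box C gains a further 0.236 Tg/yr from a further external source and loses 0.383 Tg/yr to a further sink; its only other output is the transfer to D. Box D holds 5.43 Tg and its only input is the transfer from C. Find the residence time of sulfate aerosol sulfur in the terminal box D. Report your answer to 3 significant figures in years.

Box A: F(A→B) = (0.531 + 0.133) − 0.184 = 0.48000 Tg/yr.
Box B: F(B→C) = (0.48000 + 0.171) − 0.119 = 0.53200 Tg/yr.
Box C: F(C→D) = (0.53200 + 0.236) − 0.383 = 0.38500 Tg/yr.
Box D throughput = its input = 0.38500 Tg/yr; τ = 5.43 / 0.38500 = 14.10 yr.

14.1 yr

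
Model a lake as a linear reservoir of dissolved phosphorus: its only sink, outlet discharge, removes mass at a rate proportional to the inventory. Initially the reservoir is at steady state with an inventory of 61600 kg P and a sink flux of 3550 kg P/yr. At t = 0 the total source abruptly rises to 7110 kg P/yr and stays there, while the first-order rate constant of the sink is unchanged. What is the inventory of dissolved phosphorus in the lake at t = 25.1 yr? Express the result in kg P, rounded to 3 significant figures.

109000 kg P

τ = M₀/F₀ = 61600/3550 = 17.35 yr; rate constant k = 1/τ.
New steady state M_∞ = F₁/k = F₁·τ = 7110 × 17.35 = 123370 kg P.
M(t) = M_∞ + (M₀ − M_∞)·e^(−t/τ); t/τ = 25.1/17.35 = 1.447, so e^(−t/τ) = 0.2354.
M(t) = 123370 − 61770 × 0.2354 = 108830 kg P.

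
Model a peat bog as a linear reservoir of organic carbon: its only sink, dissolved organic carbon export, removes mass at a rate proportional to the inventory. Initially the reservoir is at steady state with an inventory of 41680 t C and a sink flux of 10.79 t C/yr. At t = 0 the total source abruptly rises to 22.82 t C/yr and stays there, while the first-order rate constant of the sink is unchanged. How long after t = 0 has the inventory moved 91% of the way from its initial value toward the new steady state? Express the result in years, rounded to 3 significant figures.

τ = M₀/F₀ = 41680/10.79 = 3863 yr.
The remaining gap fraction is e^(−t/τ); 91% covered ⇒ e^(−t/τ) = 0.0900.
t = −τ ln(0.0900) = 3863 × 2.408 = 9301 yr.

9300 yr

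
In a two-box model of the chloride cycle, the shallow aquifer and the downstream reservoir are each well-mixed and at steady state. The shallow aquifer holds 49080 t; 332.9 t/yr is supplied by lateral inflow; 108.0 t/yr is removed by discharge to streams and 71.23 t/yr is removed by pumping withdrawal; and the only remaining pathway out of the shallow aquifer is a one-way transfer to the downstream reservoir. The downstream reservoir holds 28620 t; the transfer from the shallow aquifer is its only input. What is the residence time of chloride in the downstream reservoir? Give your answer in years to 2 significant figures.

Balance the shallow aquifer: ΣF_in = 332.90 t/yr.
Transfer to the downstream reservoir = ΣF_in − (108.0 + 71.23) = 153.67 t/yr.
At steady state the output of the downstream reservoir equals its input, 153.67 t/yr.
τ = M / F = 28620 / 153.67 = 186.2 yr.

190 yr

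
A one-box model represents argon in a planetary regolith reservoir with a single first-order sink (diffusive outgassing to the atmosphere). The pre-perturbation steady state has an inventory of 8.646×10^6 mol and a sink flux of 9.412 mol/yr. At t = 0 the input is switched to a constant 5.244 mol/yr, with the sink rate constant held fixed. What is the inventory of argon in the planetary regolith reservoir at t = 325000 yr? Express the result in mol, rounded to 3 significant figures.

Residence time τ = M₀/F₀ = 918600 yr. The eventual steady state is M_∞ = M₀·(F₁/F₀) = 8.646×10^6 × 5.244/9.412 = 4.8172×10^6 mol.
The anomaly ΔM(t) = M(t) − M_∞ decays as ΔM₀·e^(−t/τ) with ΔM₀ = 8.646×10^6 − 4.8172×10^6 = 3.829×10^6 mol.
At t = 325000 yr, e^(−t/τ) = e^(−0.3538) = 0.7020, so ΔM = 2.688×10^6 mol and M = 4.8172×10^6 + 2.688×10^6 = 7.5051×10^6 mol.

7.51×10^6 mol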